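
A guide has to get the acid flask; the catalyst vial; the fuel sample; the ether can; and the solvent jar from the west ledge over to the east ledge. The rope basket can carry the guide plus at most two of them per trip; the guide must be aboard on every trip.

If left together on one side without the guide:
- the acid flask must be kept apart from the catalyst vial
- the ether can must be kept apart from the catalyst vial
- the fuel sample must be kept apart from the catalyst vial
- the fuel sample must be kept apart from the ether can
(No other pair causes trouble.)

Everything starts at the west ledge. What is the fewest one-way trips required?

7

Counting alone: the guide can take at most 2 across per trip to the east ledge, so moving all 5 needs at least 3 loaded trips out, with a return between consecutive ones — at least 5 crossings.
The safety rule pushes this higher. Following every safe sequence of crossings, the most of the 5 that can be at the east ledge as the rope basket arrives there on crossing 5 is 4 — never all 5.
So no plan with fewer than 7 crossings exists, and this one achieves 7:
1. Guide goes to the east ledge with the catalyst vial and the fuel sample.
2. Guide goes back to the west ledge with the catalyst vial.
3. Guide goes to the east ledge with the acid flask and the catalyst vial.
4. Guide goes back to the west ledge with the catalyst vial.
5. Guide goes to the east ledge with the catalyst vial and the solvent jar.
6. Guide goes back to the west ledge with the catalyst vial.
7. Guide goes to the east ledge with the catalyst vial and the ether can.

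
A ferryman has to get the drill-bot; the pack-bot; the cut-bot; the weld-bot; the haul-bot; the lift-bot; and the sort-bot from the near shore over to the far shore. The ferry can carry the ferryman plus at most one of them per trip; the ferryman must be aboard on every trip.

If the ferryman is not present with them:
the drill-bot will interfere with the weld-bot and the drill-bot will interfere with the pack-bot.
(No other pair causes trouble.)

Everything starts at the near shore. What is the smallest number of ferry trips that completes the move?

Counting alone: the ferryman can take at most 1 across per trip to the far shore, so moving all 7 needs at least 7 loaded trips out, with a return between consecutive ones — at least 13 crossings.
The safety rule pushes this higher. Following every safe sequence of crossings, the most of the 7 that can be at the far shore as the ferry arrives there on crossing 13 is 6 — never all 7.
So no plan with fewer than 15 crossings exists, and this one achieves 15:
1. Ferryman goes to the far shore with the drill-bot.  [the near shore: the cut-bot, the haul-bot, the lift-bot, the pack-bot, the sort-bot, the weld-bot | the far shore: the drill-bot]
2. Ferryman goes back to the near shore alone.  [the near shore: the cut-bot, the haul-bot, the lift-bot, the pack-bot, the sort-bot, the weld-bot | the far shore: the drill-bot]
3. Ferryman goes to the far shore with the pack-bot.  [the near shore: the cut-bot, the haul-bot, the lift-bot, the sort-bot, the weld-bot | the far shore: the drill-bot, the pack-bot]
4. Ferryman goes back to the near shore with the drill-bot.  [the near shore: the cut-bot, the drill-bot, the haul-bot, the lift-bot, the sort-bot, the weld-bot | the far shore: the pack-bot]
5. Ferryman goes to the far shore with the weld-bot.  [the near shore: the cut-bot, the drill-bot, the haul-bot, the lift-bot, the sort-bot | the far shore: the pack-bot, the weld-bot]
6. Ferryman goes back to the near shore alone.  [the near shore: the cut-bot, the drill-bot, the haul-bot, the lift-bot, the sort-bot | the far shore: the pack-bot, the weld-bot]
7. Ferryman goes to the far shore with the cut-bot.  [the near shore: the drill-bot, the haul-bot, the lift-bot, the sort-bot | the far shore: the cut-bot, the pack-bot, the weld-bot]
8. Ferryman goes back to the near shore alone.  [the near shore: the drill-bot, the haul-bot, the lift-bot, the sort-bot | the far shore: the cut-bot, the pack-bot, the weld-bot]
9. Ferryman goes to the far shore with the haul-bot.  [the near shore: the drill-bot, the lift-bot, the sort-bot | the far shore: the cut-bot, the haul-bot, the pack-bot, the weld-bot]
10. Ferryman goes back to the near shore alone.  [the near shore: the drill-bot, the lift-bot, the sort-bot | the far shore: the cut-bot, the haul-bot, the pack-bot, the weld-bot]
11. Ferryman goes to the far shore with the lift-bot.  [the near shore: the drill-bot, the sort-bot | the far shore: the cut-bot, the haul-bot, the lift-bot, the pack-bot, the weld-bot]
12. Ferryman goes back to the near shore alone.  [the near shore: the drill-bot, the sort-bot | the far shore: the cut-bot, the haul-bot, the lift-bot, the pack-bot, the weld-bot]
13. Ferryman goes to the far shore with the sort-bot.  [the near shore: the drill-bot | the far shore: the cut-bot, the haul-bot, the lift-bot, the pack-bot, the sort-bot, the weld-bot]
14. Ferryman goes back to the near shore alone.  [the near shore: the drill-bot | the far shore: the cut-bot, the haul-bot, the lift-bot, the pack-bot, the sort-bot, the weld-bot]
15. Ferryman goes to the far shore with the drill-bot.  [the near shore: — | the far shore: the cut-bot, the drill-bot, the haul-bot, the lift-bot, the pack-bot, the sort-bot, the weld-bot]

15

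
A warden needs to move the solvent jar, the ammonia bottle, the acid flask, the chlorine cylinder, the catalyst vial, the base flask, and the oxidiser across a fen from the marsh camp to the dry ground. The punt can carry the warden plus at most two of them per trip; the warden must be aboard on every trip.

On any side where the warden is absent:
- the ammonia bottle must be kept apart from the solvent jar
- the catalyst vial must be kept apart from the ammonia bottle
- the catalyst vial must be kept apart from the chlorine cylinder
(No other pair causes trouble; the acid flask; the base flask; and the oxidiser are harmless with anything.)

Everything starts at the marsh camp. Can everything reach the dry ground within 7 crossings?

Yes

Yes — this plan uses 7 crossings (≤ 7):
1. Warden goes to the dry ground with the catalyst vial and the solvent jar.
2. Warden goes back to the marsh camp alone.
3. Warden goes to the dry ground with the acid flask.
4. Warden goes back to the marsh camp alone.
5. Warden goes to the dry ground with the base flask and the oxidiser.
6. Warden goes back to the marsh camp alone.
7. Warden goes to the dry ground with the ammonia bottle and the chlorine cylinder.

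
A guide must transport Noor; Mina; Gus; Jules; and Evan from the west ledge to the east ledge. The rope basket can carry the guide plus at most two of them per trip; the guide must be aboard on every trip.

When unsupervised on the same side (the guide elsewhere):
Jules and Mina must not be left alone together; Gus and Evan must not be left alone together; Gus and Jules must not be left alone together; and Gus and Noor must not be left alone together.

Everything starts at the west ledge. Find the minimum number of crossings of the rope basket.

Counting alone: the guide can take at most 2 across per trip to the east ledge, so moving all 5 needs at least 3 loaded trips out, with a return between consecutive ones — at least 5 crossings.
The plan below uses exactly 5 crossings, so it is optimal:
1. Guide goes to the east ledge with Gus and Mina.
2. Guide goes back to the west ledge alone.
3. Guide goes to the east ledge with Evan and Noor.
4. Guide goes back to the west ledge with Gus.
5. Guide goes to the east ledge with Gus and Jules.

5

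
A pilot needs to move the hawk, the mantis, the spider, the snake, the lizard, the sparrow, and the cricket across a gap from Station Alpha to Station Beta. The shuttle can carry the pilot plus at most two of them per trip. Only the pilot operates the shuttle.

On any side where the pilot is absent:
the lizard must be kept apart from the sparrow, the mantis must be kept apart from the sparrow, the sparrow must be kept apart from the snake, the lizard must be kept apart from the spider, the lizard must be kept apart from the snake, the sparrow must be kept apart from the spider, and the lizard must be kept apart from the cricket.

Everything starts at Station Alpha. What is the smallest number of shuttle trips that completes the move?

Counting alone: the pilot can take at most 2 across per trip to Station Beta, so moving all 7 needs at least 4 loaded trips out, with a return between consecutive ones — at least 7 crossings.
The safety rule pushes this higher. Following every safe sequence of crossings, the most of the 7 that can be at Station Beta as the shuttle arrives there on crossings 7, 9 is 5, 6 respectively — never all 7.
So no plan with fewer than 11 crossings exists, and this one achieves 11:
1. Pilot goes to Station Beta with the lizard and the sparrow.  [Station Alpha: the cricket, the hawk, the mantis, the snake, the spider | Station Beta: the lizard, the sparrow]
2. Pilot goes back to Station Alpha with the lizard.  [Station Alpha: the cricket, the hawk, the lizard, the mantis, the snake, the spider | Station Beta: the sparrow]
3. Pilot goes to Station Beta with the hawk and the lizard.  [Station Alpha: the cricket, the mantis, the snake, the spider | Station Beta: the hawk, the lizard, the sparrow]
4. Pilot goes back to Station Alpha with the lizard.  [Station Alpha: the cricket, the lizard, the mantis, the snake, the spider | Station Beta: the hawk, the sparrow]
5. Pilot goes to Station Beta with the lizard and the mantis.  [Station Alpha: the cricket, the snake, the spider | Station Beta: the hawk, the lizard, the mantis, the sparrow]
6. Pilot goes back to Station Alpha with the sparrow.  [Station Alpha: the cricket, the snake, the sparrow, the spider | Station Beta: the hawk, the lizard, the mantis]
7. Pilot goes to Station Beta with the snake and the spider.  [Station Alpha: the cricket, the sparrow | Station Beta: the hawk, the lizard, the mantis, the snake, the spider]
8. Pilot goes back to Station Alpha with the lizard.  [Station Alpha: the cricket, the lizard, the sparrow | Station Beta: the hawk, the mantis, the snake, the spider]
9. Pilot goes to Station Beta with the cricket and the lizard.  [Station Alpha: the sparrow | Station Beta: the cricket, the hawk, the lizard, the mantis, the snake, the spider]
10. Pilot goes back to Station Alpha with the lizard.  [Station Alpha: the lizard, the sparrow | Station Beta: the cricket, the hawk, the mantis, the snake, the spider]
11. Pilot goes to Station Beta with the lizard and the sparrow.  [Station Alpha: — | Station Beta: the cricket, the hawk, the lizard, the mantis, the snake, the sparrow, the spider]

11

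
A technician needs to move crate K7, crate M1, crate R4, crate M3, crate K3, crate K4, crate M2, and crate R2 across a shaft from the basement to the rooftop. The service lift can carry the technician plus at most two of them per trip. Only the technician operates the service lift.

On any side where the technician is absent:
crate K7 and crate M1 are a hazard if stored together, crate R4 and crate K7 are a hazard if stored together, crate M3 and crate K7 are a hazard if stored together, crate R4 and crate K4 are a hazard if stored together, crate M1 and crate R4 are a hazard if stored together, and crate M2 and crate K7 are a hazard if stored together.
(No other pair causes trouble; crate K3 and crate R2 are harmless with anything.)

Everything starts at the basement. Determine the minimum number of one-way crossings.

Counting alone: the technician can take at most 2 across per trip to the rooftop, so moving all 8 needs at least 4 loaded trips out, with a return between consecutive ones — at least 7 crossings.
The safety rule pushes this higher. Following every safe sequence of crossings, the most of the 8 that can be at the rooftop as the service lift arrives there on crossings 7, 9, 11 is 5, 6, 7 respectively — never all 8.
So no plan with fewer than 13 crossings exists, and this one achieves 13:
1. Technician goes to the rooftop with crate K7 and crate R4.  [the basement: crate K3, crate K4, crate M1, crate M2, crate M3, crate R2 | the rooftop: crate K7, crate R4]
2. Technician goes back to the basement with crate K7.  [the basement: crate K3, crate K4, crate K7, crate M1, crate M2, crate M3, crate R2 | the rooftop: crate R4]
3. Technician goes to the rooftop with crate K7 and crate M3.  [the basement: crate K3, crate K4, crate M1, crate M2, crate R2 | the rooftop: crate K7, crate M3, crate R4]
4. Technician goes back to the basement with crate K7.  [the basement: crate K3, crate K4, crate K7, crate M1, crate M2, crate R2 | the rooftop: crate M3, crate R4]
5. Technician goes to the rooftop with crate K3 and crate K7.  [the basement: crate K4, crate M1, crate M2, crate R2 | the rooftop: crate K3, crate K7, crate M3, crate R4]
6. Technician goes back to the basement with crate K7.  [the basement: crate K4, crate K7, crate M1, crate M2, crate R2 | the rooftop: crate K3, crate M3, crate R4]
7. Technician goes to the rooftop with crate K7 and crate M2.  [the basement: crate K4, crate M1, crate R2 | the rooftop: crate K3, crate K7, crate M2, crate M3, crate R4]
8. Technician goes back to the basement with crate K7.  [the basement: crate K4, crate K7, crate M1, crate R2 | the rooftop: crate K3, crate M2, crate M3, crate R4]
9. Technician goes to the rooftop with crate K7 and crate R2.  [the basement: crate K4, crate M1 | the rooftop: crate K3, crate K7, crate M2, crate M3, crate R2, crate R4]
10. Technician goes back to the basement with crate K7.  [the basement: crate K4, crate K7, crate M1 | the rooftop: crate K3, crate M2, crate M3, crate R2, crate R4]
11. Technician goes to the rooftop with crate K4 and crate M1.  [the basement: crate K7 | the rooftop: crate K3, crate K4, crate M1, crate M2, crate M3, crate R2, crate R4]
12. Technician goes back to the basement with crate R4.  [the basement: crate K7, crate R4 | the rooftop: crate K3, crate K4, crate M1, crate M2, crate M3, crate R2]
13. Technician goes to the rooftop with crate K7 and crate R4.  [the basement: — | the rooftop: crate K3, crate K4, crate K7, crate M1, crate M2, crate M3, crate R2, crate R4]

13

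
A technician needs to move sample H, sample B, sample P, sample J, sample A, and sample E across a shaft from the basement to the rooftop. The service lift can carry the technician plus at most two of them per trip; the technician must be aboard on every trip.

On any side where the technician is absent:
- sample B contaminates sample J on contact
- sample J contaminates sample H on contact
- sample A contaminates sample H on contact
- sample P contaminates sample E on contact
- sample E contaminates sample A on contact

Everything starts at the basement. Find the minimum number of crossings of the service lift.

impossible

Whatever the first load, the items left behind include a forbidden pair without the technician. No opening move is safe, so no plan exists.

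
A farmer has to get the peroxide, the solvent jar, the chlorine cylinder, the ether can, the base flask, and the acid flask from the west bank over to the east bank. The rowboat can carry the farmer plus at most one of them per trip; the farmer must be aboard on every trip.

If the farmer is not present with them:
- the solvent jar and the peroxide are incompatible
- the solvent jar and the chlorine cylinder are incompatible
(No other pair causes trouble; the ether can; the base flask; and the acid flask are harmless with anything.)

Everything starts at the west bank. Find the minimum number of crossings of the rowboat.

Counting alone: the farmer can take at most 1 across per trip to the east bank, so moving all 6 needs at least 6 loaded trips out, with a return between consecutive ones — at least 11 crossings.
The safety rule pushes this higher. Following every safe sequence of crossings, the most of the 6 that can be at the east bank as the rowboat arrives there on crossing 11 is 5 — never all 6.
So no plan with fewer than 13 crossings exists, and this one achieves 13:
1. Farmer goes to the east bank with the solvent jar.
2. Farmer goes back to the west bank alone.
3. Farmer goes to the east bank with the peroxide.
4. Farmer goes back to the west bank with the solvent jar.
5. Farmer goes to the east bank with the chlorine cylinder.
6. Farmer goes back to the west bank alone.
7. Farmer goes to the east bank with the ether can.
8. Farmer goes back to the west bank alone.
9. Farmer goes to the east bank with the base flask.
10. Farmer goes back to the west bank alone.
11. Farmer goes to the east bank with the acid flask.
12. Farmer goes back to the west bank alone.
13. Farmer goes to the east bank with the solvent jar.

13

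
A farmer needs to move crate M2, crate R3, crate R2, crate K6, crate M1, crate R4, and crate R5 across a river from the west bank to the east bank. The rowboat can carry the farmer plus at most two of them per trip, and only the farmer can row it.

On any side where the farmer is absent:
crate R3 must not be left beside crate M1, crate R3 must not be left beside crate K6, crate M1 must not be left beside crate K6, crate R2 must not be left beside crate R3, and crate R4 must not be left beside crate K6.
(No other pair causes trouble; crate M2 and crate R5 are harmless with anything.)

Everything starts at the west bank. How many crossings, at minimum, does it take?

11

Counting alone: the farmer can take at most 2 across per trip to the east bank, so moving all 7 needs at least 4 loaded trips out, with a return between consecutive ones — at least 7 crossings.
The safety rule pushes this higher. Following every safe sequence of crossings, the most of the 7 that can be at the east bank as the rowboat arrives there on crossings 7, 9 is 5, 6 respectively — never all 7.
So no plan with fewer than 11 crossings exists, and this one achieves 11:
1. Farmer goes to the east bank with crate K6 and crate R3.  [the west bank: crate M1, crate M2, crate R2, crate R4, crate R5 | the east bank: crate K6, crate R3]
2. Farmer goes back to the west bank with crate R3.  [the west bank: crate M1, crate M2, crate R2, crate R3, crate R4, crate R5 | the east bank: crate K6]
3. Farmer goes to the east bank with crate M2 and crate R3.  [the west bank: crate M1, crate R2, crate R4, crate R5 | the east bank: crate K6, crate M2, crate R3]
4. Farmer goes back to the west bank with crate R3.  [the west bank: crate M1, crate R2, crate R3, crate R4, crate R5 | the east bank: crate K6, crate M2]
5. Farmer goes to the east bank with crate R2 and crate R3.  [the west bank: crate M1, crate R4, crate R5 | the east bank: crate K6, crate M2, crate R2, crate R3]
6. Farmer goes back to the west bank with crate R3.  [the west bank: crate M1, crate R3, crate R4, crate R5 | the east bank: crate K6, crate M2, crate R2]
7. Farmer goes to the east bank with crate R3 and crate R5.  [the west bank: crate M1, crate R4 | the east bank: crate K6, crate M2, crate R2, crate R3, crate R5]
8. Farmer goes back to the west bank with crate R3.  [the west bank: crate M1, crate R3, crate R4 | the east bank: crate K6, crate M2, crate R2, crate R5]
9. Farmer goes to the east bank with crate M1 and crate R4.  [the west bank: crate R3 | the east bank: crate K6, crate M1, crate M2, crate R2, crate R4, crate R5]
10. Farmer goes back to the west bank with crate K6.  [the west bank: crate K6, crate R3 | the east bank: crate M1, crate M2, crate R2, crate R4, crate R5]
11. Farmer goes to the east bank with crate K6 and crate R3.  [the west bank: — | the east bank: crate K6, crate M1, crate M2, crate R2, crate R3, crate R4, crate R5]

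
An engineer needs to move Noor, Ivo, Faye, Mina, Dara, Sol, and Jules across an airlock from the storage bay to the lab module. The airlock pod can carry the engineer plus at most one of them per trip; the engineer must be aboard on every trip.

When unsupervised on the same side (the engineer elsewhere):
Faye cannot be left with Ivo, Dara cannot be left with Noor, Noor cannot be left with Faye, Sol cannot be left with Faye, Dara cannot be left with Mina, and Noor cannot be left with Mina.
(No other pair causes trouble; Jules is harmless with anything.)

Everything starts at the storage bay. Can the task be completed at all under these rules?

No

Whatever the first load, the items left behind include a forbidden pair without the engineer. No opening move is safe, so no plan exists.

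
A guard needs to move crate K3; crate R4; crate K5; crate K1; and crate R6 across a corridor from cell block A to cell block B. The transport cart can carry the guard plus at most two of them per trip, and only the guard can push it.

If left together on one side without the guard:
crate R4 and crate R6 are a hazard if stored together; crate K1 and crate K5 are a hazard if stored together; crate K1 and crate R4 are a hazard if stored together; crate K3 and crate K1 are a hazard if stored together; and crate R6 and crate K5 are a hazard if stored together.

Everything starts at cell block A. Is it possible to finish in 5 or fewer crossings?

No

Counting alone: the guard can take at most 2 across per trip to cell block B, so moving all 5 needs at least 3 loaded trips out, with a return between consecutive ones — at least 5 crossings.
The safety rule pushes this higher. Following every safe sequence of crossings, the most of the 5 that can be at cell block B as the transport cart arrives there on crossing 5 is 4 — never all 5.
So the move cannot be finished within 5 crossings. (The shortest complete plan takes 7:)
1. Guard goes to cell block B with crate K1 and crate R6.  [cell block A: crate K3, crate K5, crate R4 | cell block B: crate K1, crate R6]
2. Guard goes back to cell block A alone.  [cell block A: crate K3, crate K5, crate R4 | cell block B: crate K1, crate R6]
3. Guard goes to cell block B with crate K3.  [cell block A: crate K5, crate R4 | cell block B: crate K1, crate K3, crate R6]
4. Guard goes back to cell block A with crate K1.  [cell block A: crate K1, crate K5, crate R4 | cell block B: crate K3, crate R6]
5. Guard goes to cell block B with crate K5 and crate R4.  [cell block A: crate K1 | cell block B: crate K3, crate K5, crate R4, crate R6]
6. Guard goes back to cell block A with crate R6.  [cell block A: crate K1, crate R6 | cell block B: crate K3, crate K5, crate R4]
7. Guard goes to cell block B with crate K1 and crate R6.  [cell block A: — | cell block B: crate K1, crate K3, crate K5, crate R4, crate R6]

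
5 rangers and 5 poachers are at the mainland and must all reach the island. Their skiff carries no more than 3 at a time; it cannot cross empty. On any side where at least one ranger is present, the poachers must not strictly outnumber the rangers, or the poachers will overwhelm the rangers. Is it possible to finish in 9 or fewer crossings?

No

Counting alone: each trip to the island takes at most 3 across and each return brings at least 1 back, so after t trips out (and t−1 returns) at most 3t − (t−1) of the 10 are across; that first reaches 10 at t = 5, so at least 9 crossings are needed.
The safety rule pushes this higher. Following every safe sequence of crossings, the most of the 10 that can be at the island as the skiff arrives there on crossing 9 is 9 — never all 10.
So the move cannot be finished within 9 crossings. (The shortest complete plan takes 11:)
1. 2 poachers → the island.  (the mainland: 5R 3P; the island: 0R 2P)
2. 1 poacher ← the mainland.  (the mainland: 5R 4P; the island: 0R 1P)
3. 3 poachers → the island.  (the mainland: 5R 1P; the island: 0R 4P)
4. 1 poacher ← the mainland.  (the mainland: 5R 2P; the island: 0R 3P)
5. 3 rangers → the island.  (the mainland: 2R 2P; the island: 3R 3P)
6. 1 ranger and 1 poacher ← the mainland.  (the mainland: 3R 3P; the island: 2R 2P)
7. 3 rangers → the island.  (the mainland: 0R 3P; the island: 5R 2P)
8. 1 poacher ← the mainland.  (the mainland: 0R 4P; the island: 5R 1P)
9. 2 poachers → the island.  (the mainland: 0R 2P; the island: 5R 3P)
10. 1 poacher ← the mainland.  (the mainland: 0R 3P; the island: 5R 2P)
11. 3 poachers → the island.  (the mainland: 0R 0P; the island: 5R 5P)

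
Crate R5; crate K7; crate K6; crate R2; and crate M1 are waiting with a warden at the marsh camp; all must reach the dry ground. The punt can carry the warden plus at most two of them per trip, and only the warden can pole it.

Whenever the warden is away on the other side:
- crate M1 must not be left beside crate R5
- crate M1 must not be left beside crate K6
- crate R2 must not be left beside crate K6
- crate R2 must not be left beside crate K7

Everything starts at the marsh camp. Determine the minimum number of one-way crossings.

7

Counting alone: the warden can take at most 2 across per trip to the dry ground, so moving all 5 needs at least 3 loaded trips out, with a return between consecutive ones — at least 5 crossings.
The safety rule pushes this higher. Following every safe sequence of crossings, the most of the 5 that can be at the dry ground as the punt arrives there on crossing 5 is 4 — never all 5.
So no plan with fewer than 7 crossings exists, and this one achieves 7:
1. Warden goes to the dry ground with crate M1 and crate R2.  [the marsh camp: crate K6, crate K7, crate R5 | the dry ground: crate M1, crate R2]
2. Warden goes back to the marsh camp alone.  [the marsh camp: crate K6, crate K7, crate R5 | the dry ground: crate M1, crate R2]
3. Warden goes to the dry ground with crate R5.  [the marsh camp: crate K6, crate K7 | the dry ground: crate M1, crate R2, crate R5]
4. Warden goes back to the marsh camp with crate M1.  [the marsh camp: crate K6, crate K7, crate M1 | the dry ground: crate R2, crate R5]
5. Warden goes to the dry ground with crate K6 and crate K7.  [the marsh camp: crate M1 | the dry ground: crate K6, crate K7, crate R2, crate R5]
6. Warden goes back to the marsh camp with crate R2.  [the marsh camp: crate M1, crate R2 | the dry ground: crate K6, crate K7, crate R5]
7. Warden goes to the dry ground with crate M1 and crate R2.  [the marsh camp: — | the dry ground: crate K6, crate K7, crate M1, crate R2, crate R5]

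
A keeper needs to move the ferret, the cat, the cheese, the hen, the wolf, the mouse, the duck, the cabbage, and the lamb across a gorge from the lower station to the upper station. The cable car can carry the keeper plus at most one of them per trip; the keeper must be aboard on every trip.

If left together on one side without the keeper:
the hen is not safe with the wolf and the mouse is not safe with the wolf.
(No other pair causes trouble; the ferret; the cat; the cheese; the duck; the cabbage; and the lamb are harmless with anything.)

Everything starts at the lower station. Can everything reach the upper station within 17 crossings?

No

Counting alone: the keeper can take at most 1 across per trip to the upper station, so moving all 9 needs at least 9 loaded trips out, with a return between consecutive ones — at least 17 crossings.
The safety rule pushes this higher. Following every safe sequence of crossings, the most of the 9 that can be at the upper station as the cable car arrives there on crossing 17 is 8 — never all 9.
So the move cannot be finished within 17 crossings. (The shortest complete plan takes 19:)
1. Keeper goes to the upper station with the wolf.
2. Keeper goes back to the lower station alone.
3. Keeper goes to the upper station with the ferret.
4. Keeper goes back to the lower station alone.
5. Keeper goes to the upper station with the cat.
6. Keeper goes back to the lower station alone.
7. Keeper goes to the upper station with the cheese.
8. Keeper goes back to the lower station alone.
9. Keeper goes to the upper station with the hen.
10. Keeper goes back to the lower station with the wolf.
11. Keeper goes to the upper station with the mouse.
12. Keeper goes back to the lower station alone.
13. Keeper goes to the upper station with the duck.
14. Keeper goes back to the lower station alone.
15. Keeper goes to the upper station with the cabbage.
16. Keeper goes back to the lower station alone.
17. Keeper goes to the upper station with the lamb.
18. Keeper goes back to the lower station alone.
19. Keeper goes to the upper station with the wolf.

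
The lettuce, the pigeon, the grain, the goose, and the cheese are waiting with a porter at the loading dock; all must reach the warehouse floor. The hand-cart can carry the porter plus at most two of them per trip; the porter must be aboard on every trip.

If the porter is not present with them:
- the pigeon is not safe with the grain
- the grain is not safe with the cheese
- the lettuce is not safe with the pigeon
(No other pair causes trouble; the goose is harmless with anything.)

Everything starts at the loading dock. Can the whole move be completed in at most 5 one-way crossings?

Yes — this plan uses 5 crossings (≤ 5):
1. Porter goes to the warehouse floor with the grain and the lettuce.  [the loading dock: the cheese, the goose, the pigeon | the warehouse floor: the grain, the lettuce]
2. Porter goes back to the loading dock alone.  [the loading dock: the cheese, the goose, the pigeon | the warehouse floor: the grain, the lettuce]
3. Porter goes to the warehouse floor with the goose.  [the loading dock: the cheese, the pigeon | the warehouse floor: the goose, the grain, the lettuce]
4. Porter goes back to the loading dock alone.  [the loading dock: the cheese, the pigeon | the warehouse floor: the goose, the grain, the lettuce]
5. Porter goes to the warehouse floor with the cheese and the pigeon.  [the loading dock: — | the warehouse floor: the cheese, the goose, the grain, the lettuce, the pigeon]

Yes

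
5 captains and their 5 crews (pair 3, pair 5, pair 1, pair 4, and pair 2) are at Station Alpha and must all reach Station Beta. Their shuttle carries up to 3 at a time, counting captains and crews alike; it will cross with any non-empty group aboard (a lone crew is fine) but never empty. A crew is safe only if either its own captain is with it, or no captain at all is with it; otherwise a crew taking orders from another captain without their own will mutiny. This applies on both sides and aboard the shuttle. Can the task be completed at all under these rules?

Yes

1. captain 3 and crew 3 cross → Station Beta.
2. captain 3 crosses ← Station Alpha.
3. crew 1, crew 4, and crew 5 cross → Station Beta.
4. crew 3 crosses ← Station Alpha.
5. captain 1, captain 4, and captain 5 cross → Station Beta.
6. captain 5 and crew 5 cross ← Station Alpha.
7. captain 2, captain 3, and captain 5 cross → Station Beta.
8. crew 1 crosses ← Station Alpha.
9. crew 3 and crew 5 cross → Station Beta.
10. crew 3 crosses ← Station Alpha.
11. crew 1, crew 2, and crew 3 cross → Station Beta.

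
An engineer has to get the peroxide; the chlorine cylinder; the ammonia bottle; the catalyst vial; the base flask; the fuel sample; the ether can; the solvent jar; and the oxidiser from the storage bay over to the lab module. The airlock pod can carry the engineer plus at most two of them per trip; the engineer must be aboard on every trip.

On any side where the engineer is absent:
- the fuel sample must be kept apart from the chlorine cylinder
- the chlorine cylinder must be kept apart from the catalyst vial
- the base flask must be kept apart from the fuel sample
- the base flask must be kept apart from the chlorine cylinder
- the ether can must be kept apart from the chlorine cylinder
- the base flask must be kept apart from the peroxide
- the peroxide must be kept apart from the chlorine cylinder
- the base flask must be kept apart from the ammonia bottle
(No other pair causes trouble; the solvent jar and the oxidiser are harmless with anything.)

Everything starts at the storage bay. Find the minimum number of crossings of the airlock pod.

Counting alone: the engineer can take at most 2 across per trip to the lab module, so moving all 9 needs at least 5 loaded trips out, with a return between consecutive ones — at least 9 crossings.
The safety rule pushes this higher. Following every safe sequence of crossings, the most of the 9 that can be at the lab module as the airlock pod arrives there on crossings 9, 11, 13 is 6, 7, 8 respectively — never all 9.
So no plan with fewer than 15 crossings exists, and this one achieves 15:
1. Engineer goes to the lab module with the base flask and the chlorine cylinder.  [the storage bay: the ammonia bottle, the catalyst vial, the ether can, the fuel sample, the oxidiser, the peroxide, the solvent jar | the lab module: the base flask, the chlorine cylinder]
2. Engineer goes back to the storage bay with the chlorine cylinder.  [the storage bay: the ammonia bottle, the catalyst vial, the chlorine cylinder, the ether can, the fuel sample, the oxidiser, the peroxide, the solvent jar | the lab module: the base flask]
3. Engineer goes to the lab module with the ammonia bottle and the chlorine cylinder.  [the storage bay: the catalyst vial, the ether can, the fuel sample, the oxidiser, the peroxide, the solvent jar | the lab module: the ammonia bottle, the base flask, the chlorine cylinder]
4. Engineer goes back to the storage bay with the base flask.  [the storage bay: the base flask, the catalyst vial, the ether can, the fuel sample, the oxidiser, the peroxide, the solvent jar | the lab module: the ammonia bottle, the chlorine cylinder]
5. Engineer goes to the lab module with the fuel sample and the peroxide.  [the storage bay: the base flask, the catalyst vial, the ether can, the oxidiser, the solvent jar | the lab module: the ammonia bottle, the chlorine cylinder, the fuel sample, the peroxide]
6. Engineer goes back to the storage bay with the chlorine cylinder.  [the storage bay: the base flask, the catalyst vial, the chlorine cylinder, the ether can, the oxidiser, the solvent jar | the lab module: the ammonia bottle, the fuel sample, the peroxide]
7. Engineer goes to the lab module with the catalyst vial and the chlorine cylinder.  [the storage bay: the base flask, the ether can, the oxidiser, the solvent jar | the lab module: the ammonia bottle, the catalyst vial, the chlorine cylinder, the fuel sample, the peroxide]
8. Engineer goes back to the storage bay with the chlorine cylinder.  [the storage bay: the base flask, the chlorine cylinder, the ether can, the oxidiser, the solvent jar | the lab module: the ammonia bottle, the catalyst vial, the fuel sample, the peroxide]
9. Engineer goes to the lab module with the chlorine cylinder and the ether can.  [the storage bay: the base flask, the oxidiser, the solvent jar | the lab module: the ammonia bottle, the catalyst vial, the chlorine cylinder, the ether can, the fuel sample, the peroxide]
10. Engineer goes back to the storage bay with the chlorine cylinder.  [the storage bay: the base flask, the chlorine cylinder, the oxidiser, the solvent jar | the lab module: the ammonia bottle, the catalyst vial, the ether can, the fuel sample, the peroxide]
11. Engineer goes to the lab module with the chlorine cylinder and the solvent jar.  [the storage bay: the base flask, the oxidiser | the lab module: the ammonia bottle, the catalyst vial, the chlorine cylinder, the ether can, the fuel sample, the peroxide, the solvent jar]
12. Engineer goes back to the storage bay with the chlorine cylinder.  [the storage bay: the base flask, the chlorine cylinder, the oxidiser | the lab module: the ammonia bottle, the catalyst vial, the ether can, the fuel sample, the peroxide, the solvent jar]
13. Engineer goes to the lab module with the chlorine cylinder and the oxidiser.  [the storage bay: the base flask | the lab module: the ammonia bottle, the catalyst vial, the chlorine cylinder, the ether can, the fuel sample, the oxidiser, the peroxide, the solvent jar]
14. Engineer goes back to the storage bay with the chlorine cylinder.  [the storage bay: the base flask, the chlorine cylinder | the lab module: the ammonia bottle, the catalyst vial, the ether can, the fuel sample, the oxidiser, the peroxide, the solvent jar]
15. Engineer goes to the lab module with the base flask and the chlorine cylinder.  [the storage bay: — | the lab module: the ammonia bottle, the base flask, the catalyst vial, the chlorine cylinder, the ether can, the fuel sample, the oxidiser, the peroxide, the solvent jar]

15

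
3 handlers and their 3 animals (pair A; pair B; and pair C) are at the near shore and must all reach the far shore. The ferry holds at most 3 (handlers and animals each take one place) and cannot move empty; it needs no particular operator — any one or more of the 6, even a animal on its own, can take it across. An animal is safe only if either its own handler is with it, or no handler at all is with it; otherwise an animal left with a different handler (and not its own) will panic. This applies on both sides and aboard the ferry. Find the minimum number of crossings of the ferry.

5

Counting alone: each trip to the far shore takes at most 3 across and each return brings at least 1 back, so after t trips out (and t−1 returns) at most 3t − (t−1) of the 6 are across; that first reaches 6 at t = 3, so at least 5 crossings are needed.
The plan below uses exactly 5 crossings, so it is optimal:
1. animal A and handler A cross → the far shore.
2. handler A crosses ← the near shore.
3. handler A, handler B, and handler C cross → the far shore.
4. animal A crosses ← the near shore.
5. animal A, animal B, and animal C cross → the far shore.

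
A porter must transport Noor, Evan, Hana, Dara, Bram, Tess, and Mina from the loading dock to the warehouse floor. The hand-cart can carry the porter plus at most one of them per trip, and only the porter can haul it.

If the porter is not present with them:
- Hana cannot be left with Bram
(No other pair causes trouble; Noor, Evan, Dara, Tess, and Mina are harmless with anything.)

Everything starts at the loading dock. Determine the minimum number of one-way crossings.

Counting alone: the porter can take at most 1 across per trip to the warehouse floor, so moving all 7 needs at least 7 loaded trips out, with a return between consecutive ones — at least 13 crossings.
The plan below uses exactly 13 crossings, so it is optimal:
1. Porter goes to the warehouse floor with Hana.
2. Porter goes back to the loading dock alone.
3. Porter goes to the warehouse floor with Noor.
4. Porter goes back to the loading dock alone.
5. Porter goes to the warehouse floor with Evan.
6. Porter goes back to the loading dock alone.
7. Porter goes to the warehouse floor with Dara.
8. Porter goes back to the loading dock alone.
9. Porter goes to the warehouse floor with Tess.
10. Porter goes back to the loading dock alone.
11. Porter goes to the warehouse floor with Mina.
12. Porter goes back to the loading dock alone.
13. Porter goes to the warehouse floor with Bram.

13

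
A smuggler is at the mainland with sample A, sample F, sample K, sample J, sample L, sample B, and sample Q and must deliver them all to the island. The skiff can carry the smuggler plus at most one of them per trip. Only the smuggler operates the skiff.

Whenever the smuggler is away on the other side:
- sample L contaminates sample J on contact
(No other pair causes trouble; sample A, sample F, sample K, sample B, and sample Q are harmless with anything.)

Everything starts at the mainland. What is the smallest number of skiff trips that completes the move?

13

Counting alone: the smuggler can take at most 1 across per trip to the island, so moving all 7 needs at least 7 loaded trips out, with a return between consecutive ones — at least 13 crossings.
The plan below uses exactly 13 crossings, so it is optimal:
1. Smuggler goes to the island with sample J.  [the mainland: sample A, sample B, sample F, sample K, sample L, sample Q | the island: sample J]
2. Smuggler goes back to the mainland alone.  [the mainland: sample A, sample B, sample F, sample K, sample L, sample Q | the island: sample J]
3. Smuggler goes to the island with sample A.  [the mainland: sample B, sample F, sample K, sample L, sample Q | the island: sample A, sample J]
4. Smuggler goes back to the mainland alone.  [the mainland: sample B, sample F, sample K, sample L, sample Q | the island: sample A, sample J]
5. Smuggler goes to the island with sample F.  [the mainland: sample B, sample K, sample L, sample Q | the island: sample A, sample F, sample J]
6. Smuggler goes back to the mainland alone.  [the mainland: sample B, sample K, sample L, sample Q | the island: sample A, sample F, sample J]
7. Smuggler goes to the island with sample K.  [the mainland: sample B, sample L, sample Q | the island: sample A, sample F, sample J, sample K]
8. Smuggler goes back to the mainland alone.  [the mainland: sample B, sample L, sample Q | the island: sample A, sample F, sample J, sample K]
9. Smuggler goes to the island with sample B.  [the mainland: sample L, sample Q | the island: sample A, sample B, sample F, sample J, sample K]
10. Smuggler goes back to the mainland alone.  [the mainland: sample L, sample Q | the island: sample A, sample B, sample F, sample J, sample K]
11. Smuggler goes to the island with sample Q.  [the mainland: sample L | the island: sample A, sample B, sample F, sample J, sample K, sample Q]
12. Smuggler goes back to the mainland alone.  [the mainland: sample L | the island: sample A, sample B, sample F, sample J, sample K, sample Q]
13. Smuggler goes to the island with sample L.  [the mainland: — | the island: sample A, sample B, sample F, sample J, sample K, sample L, sample Q]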